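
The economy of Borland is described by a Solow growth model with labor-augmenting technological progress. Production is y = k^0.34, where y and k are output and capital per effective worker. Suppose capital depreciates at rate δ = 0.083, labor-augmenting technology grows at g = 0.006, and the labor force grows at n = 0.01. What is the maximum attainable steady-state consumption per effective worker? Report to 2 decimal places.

c_gold ≈ 1.25

Break-even investment rate: n + g + δ = 0.01 + 0.006 + 0.083 = 0.099.
Golden rule sets MPK = n+g+δ: 0.34·k^(0.34−1) = 0.099, so k_gold = (0.34/0.099)^(1/0.66) ≈ 6.4846.
y_gold = 6.4846^0.34 ≈ 1.8882.
c_gold = y_gold − (n+g+δ)·k_gold = 1.8882 − 0.099·6.4846 ≈ 1.2462.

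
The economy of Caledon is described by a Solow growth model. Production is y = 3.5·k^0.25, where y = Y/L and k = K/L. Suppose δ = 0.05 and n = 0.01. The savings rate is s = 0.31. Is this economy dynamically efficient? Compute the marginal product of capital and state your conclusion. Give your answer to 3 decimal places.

dynamically inefficient; MPK ≈ 0.048

n + δ = 0.01 + 0.05 = 0.06.
Steady-state k*: s·A·k^0.25 = 0.06·k gives k* = (0.31·3.5/0.06)^(1/0.75) ≈ 47.4648.
MPK = 0.25·3.5·47.4648^(-0.75) ≈ 0.0484.
MPK < n+δ = 0.06, so the economy is dynamically inefficient (over-saving).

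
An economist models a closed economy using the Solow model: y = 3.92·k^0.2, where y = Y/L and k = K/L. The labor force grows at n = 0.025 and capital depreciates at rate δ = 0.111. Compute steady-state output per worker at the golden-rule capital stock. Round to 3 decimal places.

Break-even investment rate: n + δ = 0.025 + 0.111 = 0.136.
Golden rule sets MPK = n+δ: 0.2·3.92·k^(0.2−1) = 0.136, so k_gold = (0.2·3.92/0.136)^(1/0.8) ≈ 8.9325.
Output: y_gold = 3.92·k_gold^0.2 = 3.92·8.9325^0.2 ≈ 6.0741.

y_gold ≈ 6.074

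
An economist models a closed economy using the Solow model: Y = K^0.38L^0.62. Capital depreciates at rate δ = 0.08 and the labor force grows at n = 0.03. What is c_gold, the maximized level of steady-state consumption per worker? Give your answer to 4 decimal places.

The effective depreciation rate is n + δ = 0.03 + 0.08 = 0.11.
Golden rule sets MPK = n+δ: 0.38·k^(0.38−1) = 0.11, so k_gold = (0.38/0.11)^(1/0.62) ≈ 7.3854.
y_gold = 7.3854^0.38 ≈ 2.1379.
c_gold = y_gold − (n+δ)·k_gold = 2.1379 − 0.11·7.3854 ≈ 1.3255.

c_gold ≈ 1.3255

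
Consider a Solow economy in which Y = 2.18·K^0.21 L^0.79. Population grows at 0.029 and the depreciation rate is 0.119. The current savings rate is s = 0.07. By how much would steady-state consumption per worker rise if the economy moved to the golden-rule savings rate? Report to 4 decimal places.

Δc ≈ 0.2812

n + δ = 0.029 + 0.119 = 0.148.
Current steady state (s = 0.07): k* = (0.07·2.18/0.148)^(1/0.79) ≈ 1.0395, y* = 2.18·1.0395^0.21 ≈ 2.1978, c* = (1−0.07)·2.1978 ≈ 2.0440.
At the golden rule the marginal product of capital equals n+δ: 0.21·2.18·k^(0.21−1) = 0.148. Solving, k_gold = (0.21·2.18/0.148)^(1/0.79) ≈ 4.1762.
y_gold = 2.18·4.1762^0.21 ≈ 2.9432, c_gold = y_gold − 0.148·k_gold ≈ 2.3251.
Gain: Δc = 2.3251 − 2.0440 ≈ 0.2812.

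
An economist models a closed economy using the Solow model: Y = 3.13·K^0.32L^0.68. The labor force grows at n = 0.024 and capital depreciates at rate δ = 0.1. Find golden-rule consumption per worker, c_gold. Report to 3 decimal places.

The effective depreciation rate is n + δ = 0.024 + 0.1 = 0.124.
Maximizing c = f(k) − (n+δ)·k gives f'(k) = n+δ, i.e. 0.32·3.13·k^(0.32−1) = 0.124, so k_gold = (0.32·3.13/0.124)^(1/0.68) ≈ 21.5886.
y_gold = 3.13·21.5886^0.32 ≈ 8.3656.
c_gold = y_gold − (n+δ)·k_gold = 8.3656 − 0.124·21.5886 ≈ 5.6886.

c_gold ≈ 5.689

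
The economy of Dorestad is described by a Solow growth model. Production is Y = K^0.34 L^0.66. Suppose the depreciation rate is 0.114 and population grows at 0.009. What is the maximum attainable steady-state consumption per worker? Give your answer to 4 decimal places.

Break-even investment rate: n + δ = 0.009 + 0.114 = 0.123.
Maximizing c = f(k) − (n+δ)·k gives f'(k) = n+δ, i.e. 0.34·k^(0.34−1) = 0.123, so k_gold = (0.34/0.123)^(1/0.66) ≈ 4.6671.
y_gold = 4.6671^0.34 ≈ 1.6884.
c_gold = y_gold − (n+δ)·k_gold = 1.6884 − 0.123·4.6671 ≈ 1.1143.

c_gold ≈ 1.1143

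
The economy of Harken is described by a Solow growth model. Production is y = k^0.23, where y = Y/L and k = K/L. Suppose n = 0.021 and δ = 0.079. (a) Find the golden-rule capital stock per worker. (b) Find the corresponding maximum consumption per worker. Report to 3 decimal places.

(a) k_gold ≈ 2.950; (b) c_gold ≈ 0.988

The effective depreciation rate is n + δ = 0.021 + 0.079 = 0.1.
At the golden rule the marginal product of capital equals n+δ: 0.23·k^(0.23−1) = 0.1. Solving, k_gold = (0.23/0.1)^(1/0.77) ≈ 2.9497.
y_gold = 2.9497^0.23 ≈ 1.2825; c_gold = y_gold − 0.1·k_gold ≈ 0.9875.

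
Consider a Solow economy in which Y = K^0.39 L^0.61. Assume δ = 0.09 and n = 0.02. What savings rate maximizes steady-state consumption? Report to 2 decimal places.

s_gold = 0.39

Capital per worker breaks even when investment replaces (n + δ)·k; here n + δ = 0.11.
At the golden rule MPK = n+δ, and in any Cobb-Douglas steady state s = (n+δ)·k/y = MPK·k/y = capital's share 0.39.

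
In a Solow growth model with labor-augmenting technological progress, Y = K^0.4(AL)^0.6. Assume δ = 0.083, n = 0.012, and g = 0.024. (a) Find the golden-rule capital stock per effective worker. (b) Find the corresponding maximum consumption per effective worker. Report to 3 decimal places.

Capital per effective worker breaks even when investment replaces (n + g + δ)·k; here n + g + δ = 0.119.
Golden rule sets MPK = n+g+δ: 0.4·k^(0.4−1) = 0.119, so k_gold = (0.4/0.119)^(1/0.6) ≈ 7.5426.
y_gold = 7.5426^0.4 ≈ 2.2439; c_gold = y_gold − 0.119·k_gold ≈ 1.3464.

(a) k_gold ≈ 7.543; (b) c_gold ≈ 1.346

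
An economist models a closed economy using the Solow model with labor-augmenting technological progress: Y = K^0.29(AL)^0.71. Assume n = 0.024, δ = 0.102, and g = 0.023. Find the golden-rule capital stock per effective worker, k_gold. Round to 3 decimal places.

k_gold ≈ 2.555

Capital per effective worker breaks even when investment replaces (n + g + δ)·k; here n + g + δ = 0.149.
Maximizing c = f(k) − (n+g+δ)·k gives f'(k) = n+g+δ, i.e. 0.29·k^(0.29−1) = 0.149, so k_gold = (0.29/0.149)^(1/0.71) ≈ 2.5547.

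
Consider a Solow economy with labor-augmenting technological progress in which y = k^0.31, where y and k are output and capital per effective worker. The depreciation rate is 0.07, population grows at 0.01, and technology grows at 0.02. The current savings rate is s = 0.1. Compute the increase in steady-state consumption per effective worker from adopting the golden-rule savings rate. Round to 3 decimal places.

Δc ≈ 0.247

The effective depreciation rate is n + g + δ = 0.01 + 0.02 + 0.07 = 0.1.
Current steady state (s = 0.1): k* = (0.1/0.1)^(1/0.69) ≈ 1.0000, y* = 1.0000^0.31 ≈ 1.0000, c* = (1−0.1)·1.0000 ≈ 0.9000.
Setting f'(k) = n+g+δ gives 0.31·k^(0.31−1) = 0.1, hence k_gold = (0.31/0.1)^(1/0.69) ≈ 5.1537.
y_gold = 5.1537^0.31 ≈ 1.6625, c_gold = y_gold − 0.1·k_gold ≈ 1.1471.
Gain: Δc = 1.1471 − 0.9000 ≈ 0.2471.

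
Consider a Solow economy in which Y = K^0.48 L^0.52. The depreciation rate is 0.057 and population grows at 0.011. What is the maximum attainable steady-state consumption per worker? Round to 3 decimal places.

Capital per worker breaks even when investment replaces (n + δ)·k; here n + δ = 0.068.
Golden rule sets MPK = n+δ: 0.48·k^(0.48−1) = 0.068, so k_gold = (0.48/0.068)^(1/0.52) ≈ 42.8724.
y_gold = 42.8724^0.48 ≈ 6.0736.
c_gold = y_gold − (n+δ)·k_gold = 6.0736 − 0.068·42.8724 ≈ 3.1583.

c_gold ≈ 3.158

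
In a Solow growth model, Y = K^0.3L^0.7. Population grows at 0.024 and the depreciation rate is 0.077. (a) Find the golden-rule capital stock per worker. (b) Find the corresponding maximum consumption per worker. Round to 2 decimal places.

(a) k_gold ≈ 4.74; (b) c_gold ≈ 1.12

n + δ = 0.024 + 0.077 = 0.101.
Maximizing c = f(k) − (n+δ)·k gives f'(k) = n+δ, i.e. 0.3·k^(0.3−1) = 0.101, so k_gold = (0.3/0.101)^(1/0.7) ≈ 4.7362.
y_gold = 4.7362^0.3 ≈ 1.5945; c_gold = y_gold − 0.101·k_gold ≈ 1.1162.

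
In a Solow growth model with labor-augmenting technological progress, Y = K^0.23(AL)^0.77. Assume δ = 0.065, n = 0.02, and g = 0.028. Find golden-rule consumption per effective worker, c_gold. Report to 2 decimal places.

c_gold ≈ 0.95

n + g + δ = 0.02 + 0.028 + 0.065 = 0.113.
Golden rule sets MPK = n+g+δ: 0.23·k^(0.23−1) = 0.113, so k_gold = (0.23/0.113)^(1/0.77) ≈ 2.5168.
y_gold = 2.5168^0.23 ≈ 1.2365.
c_gold = y_gold − (n+g+δ)·k_gold = 1.2365 − 0.113·2.5168 ≈ 0.9521.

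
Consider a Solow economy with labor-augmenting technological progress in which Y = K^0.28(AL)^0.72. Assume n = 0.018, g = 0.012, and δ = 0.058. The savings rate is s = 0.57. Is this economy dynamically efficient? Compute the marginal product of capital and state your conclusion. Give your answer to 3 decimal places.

Capital per effective worker breaks even when investment replaces (n + g + δ)·k; here n + g + δ = 0.088.
Steady-state k*: s·k^0.28 = 0.088·k gives k* = (0.57/0.088)^(1/0.72) ≈ 13.3947.
MPK = 0.28·13.3947^(-0.72) ≈ 0.0432.
MPK < n+g+δ = 0.088, so the economy is dynamically inefficient (over-saving).

dynamically inefficient; MPK ≈ 0.043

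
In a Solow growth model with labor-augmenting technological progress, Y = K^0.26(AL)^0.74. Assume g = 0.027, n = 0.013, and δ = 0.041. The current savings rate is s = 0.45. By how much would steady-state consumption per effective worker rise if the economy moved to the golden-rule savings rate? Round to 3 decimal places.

Δc ≈ 0.110

Capital per effective worker breaks even when investment replaces (n + g + δ)·k; here n + g + δ = 0.081.
Current steady state (s = 0.45): k* = (0.45/0.081)^(1/0.74) ≈ 10.1482, y* = 10.1482^0.26 ≈ 1.8267, c* = (1−0.45)·1.8267 ≈ 1.0047.
At the golden rule the marginal product of capital equals n+g+δ: 0.26·k^(0.26−1) = 0.081. Solving, k_gold = (0.26/0.081)^(1/0.74) ≈ 4.8355.
y_gold = 4.8355^0.26 ≈ 1.5065, c_gold = y_gold − 0.081·k_gold ≈ 1.1148.
Gain: Δc = 1.1148 − 1.0047 ≈ 0.1101.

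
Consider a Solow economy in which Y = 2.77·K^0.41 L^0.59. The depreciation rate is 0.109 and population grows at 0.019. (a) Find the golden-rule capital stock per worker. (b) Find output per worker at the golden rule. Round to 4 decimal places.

n + δ = 0.019 + 0.109 = 0.128.
Golden rule sets MPK = n+δ: 0.41·2.77·k^(0.41−1) = 0.128, so k_gold = (0.41·2.77/0.128)^(1/0.59) ≈ 40.4455.
y_gold = 2.77·40.4455^0.41 ≈ 12.6269.

(a) k_gold ≈ 40.4455; (b) y_gold ≈ 12.6269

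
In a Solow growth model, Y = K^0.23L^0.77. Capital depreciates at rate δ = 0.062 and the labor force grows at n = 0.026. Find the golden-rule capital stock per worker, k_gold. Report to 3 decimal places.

k_gold ≈ 3.482

n + δ = 0.026 + 0.062 = 0.088.
Golden rule sets MPK = n+δ: 0.23·k^(0.23−1) = 0.088, so k_gold = (0.23/0.088)^(1/0.77) ≈ 3.4824.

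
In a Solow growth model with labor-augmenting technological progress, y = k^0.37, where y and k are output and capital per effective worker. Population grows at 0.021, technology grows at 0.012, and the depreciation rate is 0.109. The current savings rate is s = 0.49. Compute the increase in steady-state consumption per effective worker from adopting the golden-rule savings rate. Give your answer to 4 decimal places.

Break-even investment rate: n + g + δ = 0.021 + 0.012 + 0.109 = 0.142.
Current steady state (s = 0.49): k* = (0.49/0.142)^(1/0.63) ≈ 7.1420, y* = 7.1420^0.37 ≈ 2.0697, c* = (1−0.49)·2.0697 ≈ 1.0556.
At the golden rule the marginal product of capital equals n+g+δ: 0.37·k^(0.37−1) = 0.142. Solving, k_gold = (0.37/0.142)^(1/0.63) ≈ 4.5728.
y_gold = 4.5728^0.37 ≈ 1.7550, c_gold = y_gold − 0.142·k_gold ≈ 1.1056.
Gain: Δc = 1.1056 − 1.0556 ≈ 0.0501.

Δc ≈ 0.0501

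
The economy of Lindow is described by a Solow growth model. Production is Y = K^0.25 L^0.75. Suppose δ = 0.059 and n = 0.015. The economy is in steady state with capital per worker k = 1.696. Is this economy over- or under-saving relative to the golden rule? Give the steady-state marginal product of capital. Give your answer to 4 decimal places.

Break-even investment rate: n + δ = 0.015 + 0.059 = 0.074.
MPK = 0.25·k^(0.25−1) = 0.25·1.696^(-0.75) ≈ 0.1682.
MPK > 0.074, so the economy is dynamically efficient (under-saving).

under-saving; MPK ≈ 0.1682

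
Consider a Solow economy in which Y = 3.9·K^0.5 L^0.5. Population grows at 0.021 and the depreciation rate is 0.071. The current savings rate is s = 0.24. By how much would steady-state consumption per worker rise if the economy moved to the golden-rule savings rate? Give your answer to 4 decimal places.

Δc ≈ 11.1760

Break-even investment rate: n + δ = 0.021 + 0.071 = 0.092.
Current steady state (s = 0.24): k* = (0.24·3.9/0.092)^(1/0.5) ≈ 103.5085, y* = 3.9·103.5085^0.5 ≈ 39.6783, c* = (1−0.24)·39.6783 ≈ 30.1555.
Setting f'(k) = n+δ gives 0.5·3.9·k^(0.5−1) = 0.092, hence k_gold = (0.5·3.9/0.092)^(1/0.5) ≈ 449.2557.
y_gold = 3.9·449.2557^0.5 ≈ 82.6630, c_gold = y_gold − 0.092·k_gold ≈ 41.3315.
Gain: Δc = 41.3315 − 30.1555 ≈ 11.1760.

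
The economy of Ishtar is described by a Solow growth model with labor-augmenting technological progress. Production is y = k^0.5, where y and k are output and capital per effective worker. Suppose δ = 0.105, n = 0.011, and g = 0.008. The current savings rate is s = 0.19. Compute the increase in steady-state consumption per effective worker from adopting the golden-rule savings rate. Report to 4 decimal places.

Δc ≈ 0.7750

n + g + δ = 0.011 + 0.008 + 0.105 = 0.124.
Current steady state (s = 0.19): k* = (0.19/0.124)^(1/0.5) ≈ 2.3478, y* = 2.3478^0.5 ≈ 1.5323, c* = (1−0.19)·1.5323 ≈ 1.2411.
Setting f'(k) = n+g+δ gives 0.5·k^(0.5−1) = 0.124, hence k_gold = (0.5/0.124)^(1/0.5) ≈ 16.2591.
y_gold = 16.2591^0.5 ≈ 4.0323, c_gold = y_gold − 0.124·k_gold ≈ 2.0161.
Gain: Δc = 2.0161 − 1.2411 ≈ 0.7750.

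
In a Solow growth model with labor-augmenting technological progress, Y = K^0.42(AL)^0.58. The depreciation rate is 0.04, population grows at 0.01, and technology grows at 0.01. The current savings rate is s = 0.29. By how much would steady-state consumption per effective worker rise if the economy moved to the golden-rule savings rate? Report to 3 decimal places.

The effective depreciation rate is n + g + δ = 0.01 + 0.01 + 0.04 = 0.06.
Current steady state (s = 0.29): k* = (0.29/0.06)^(1/0.58) ≈ 15.1264, y* = 15.1264^0.42 ≈ 3.1296, c* = (1−0.29)·3.1296 ≈ 2.2220.
Golden rule sets MPK = n+g+δ: 0.42·k^(0.42−1) = 0.06, so k_gold = (0.42/0.06)^(1/0.58) ≈ 28.6461.
y_gold = 28.6461^0.42 ≈ 4.0923, c_gold = y_gold − 0.06·k_gold ≈ 2.3735.
Gain: Δc = 2.3735 − 2.2220 ≈ 0.1515.

Δc ≈ 0.152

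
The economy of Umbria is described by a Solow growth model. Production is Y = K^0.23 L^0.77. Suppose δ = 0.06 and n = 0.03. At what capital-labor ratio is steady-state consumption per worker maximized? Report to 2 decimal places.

The effective depreciation rate is n + δ = 0.03 + 0.06 = 0.09.
Maximizing c = f(k) − (n+δ)·k gives f'(k) = n+δ, i.e. 0.23·k^(0.23−1) = 0.09, so k_gold = (0.23/0.09)^(1/0.77) ≈ 3.3822.

k_gold ≈ 3.38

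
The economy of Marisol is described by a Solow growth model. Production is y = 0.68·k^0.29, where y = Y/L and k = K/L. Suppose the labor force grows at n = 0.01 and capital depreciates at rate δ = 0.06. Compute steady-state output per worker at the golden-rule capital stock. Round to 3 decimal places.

y_gold ≈ 1.038

Break-even investment rate: n + δ = 0.01 + 0.06 = 0.07.
Golden rule sets MPK = n+δ: 0.29·0.68·k^(0.29−1) = 0.07, so k_gold = (0.29·0.68/0.07)^(1/0.71) ≈ 4.3006.
Output: y_gold = 0.68·k_gold^0.29 = 0.68·4.3006^0.29 ≈ 1.0381.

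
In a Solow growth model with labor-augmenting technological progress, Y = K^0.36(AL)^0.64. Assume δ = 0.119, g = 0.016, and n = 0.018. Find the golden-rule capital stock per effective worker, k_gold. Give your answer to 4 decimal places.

Break-even investment rate: n + g + δ = 0.018 + 0.016 + 0.119 = 0.153.
Setting f'(k) = n+g+δ gives 0.36·k^(0.36−1) = 0.153, hence k_gold = (0.36/0.153)^(1/0.64) ≈ 3.8075.

k_gold ≈ 3.8075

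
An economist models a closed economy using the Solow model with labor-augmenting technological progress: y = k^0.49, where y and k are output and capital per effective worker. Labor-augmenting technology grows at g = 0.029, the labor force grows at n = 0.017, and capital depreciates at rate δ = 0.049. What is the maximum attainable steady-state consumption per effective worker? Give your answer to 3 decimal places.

Break-even investment rate: n + g + δ = 0.017 + 0.029 + 0.049 = 0.095.
Maximizing c = f(k) − (n+g+δ)·k gives f'(k) = n+g+δ, i.e. 0.49·k^(0.49−1) = 0.095, so k_gold = (0.49/0.095)^(1/0.51) ≈ 24.9462.
y_gold = 24.9462^0.49 ≈ 4.8365.
c_gold = y_gold − (n+g+δ)·k_gold = 4.8365 − 0.095·24.9462 ≈ 2.4666.

c_gold ≈ 2.467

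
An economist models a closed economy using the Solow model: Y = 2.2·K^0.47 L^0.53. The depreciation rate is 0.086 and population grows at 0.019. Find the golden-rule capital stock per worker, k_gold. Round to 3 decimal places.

k_gold ≈ 74.853

n + δ = 0.019 + 0.086 = 0.105.
Golden rule sets MPK = n+δ: 0.47·2.2·k^(0.47−1) = 0.105, so k_gold = (0.47·2.2/0.105)^(1/0.53) ≈ 74.8531.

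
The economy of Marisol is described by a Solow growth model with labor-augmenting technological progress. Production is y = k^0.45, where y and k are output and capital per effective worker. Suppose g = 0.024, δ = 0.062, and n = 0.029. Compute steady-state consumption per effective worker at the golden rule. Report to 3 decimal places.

c_gold ≈ 1.679

Break-even investment rate: n + g + δ = 0.029 + 0.024 + 0.062 = 0.115.
Golden rule sets MPK = n+g+δ: 0.45·k^(0.45−1) = 0.115, so k_gold = (0.45/0.115)^(1/0.55) ≈ 11.9481.
y_gold = 11.9481^0.45 ≈ 3.0534.
c_gold = y_gold − (n+g+δ)·k_gold = 3.0534 − 0.115·11.9481 ≈ 1.6794.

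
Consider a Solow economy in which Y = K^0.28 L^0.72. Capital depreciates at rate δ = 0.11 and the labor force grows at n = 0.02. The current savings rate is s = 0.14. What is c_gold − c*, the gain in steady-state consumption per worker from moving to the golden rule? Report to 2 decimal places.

Δc ≈ 0.09

The effective depreciation rate is n + δ = 0.02 + 0.11 = 0.13.
Current steady state (s = 0.14): k* = (0.14/0.13)^(1/0.72) ≈ 1.1084, y* = 1.1084^0.28 ≈ 1.0292, c* = (1−0.14)·1.0292 ≈ 0.8851.
Setting f'(k) = n+δ gives 0.28·k^(0.28−1) = 0.13, hence k_gold = (0.28/0.13)^(1/0.72) ≈ 2.9027.
y_gold = 2.9027^0.28 ≈ 1.3477, c_gold = y_gold − 0.13·k_gold ≈ 0.9703.
Gain: Δc = 0.9703 − 0.8851 ≈ 0.0852.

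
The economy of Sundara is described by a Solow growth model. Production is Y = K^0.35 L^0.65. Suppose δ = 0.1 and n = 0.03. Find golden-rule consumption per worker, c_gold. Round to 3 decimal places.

c_gold ≈ 1.108

n + δ = 0.03 + 0.1 = 0.13.
Setting f'(k) = n+δ gives 0.35·k^(0.35−1) = 0.13, hence k_gold = (0.35/0.13)^(1/0.65) ≈ 4.5891.
y_gold = 4.5891^0.35 ≈ 1.7045.
c_gold = y_gold − (n+δ)·k_gold = 1.7045 − 0.13·4.5891 ≈ 1.1079.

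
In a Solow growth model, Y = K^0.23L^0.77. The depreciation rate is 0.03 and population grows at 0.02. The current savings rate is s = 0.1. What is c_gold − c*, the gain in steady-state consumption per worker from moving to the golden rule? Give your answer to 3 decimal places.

Δc ≈ 0.108

Break-even investment rate: n + δ = 0.02 + 0.03 = 0.05.
Current steady state (s = 0.1): k* = (0.1/0.05)^(1/0.77) ≈ 2.4601, y* = 2.4601^0.23 ≈ 1.2300, c* = (1−0.1)·1.2300 ≈ 1.1070.
Setting f'(k) = n+δ gives 0.23·k^(0.23−1) = 0.05, hence k_gold = (0.23/0.05)^(1/0.77) ≈ 7.2565.
y_gold = 7.2565^0.23 ≈ 1.5775, c_gold = y_gold − 0.05·k_gold ≈ 1.2147.
Gain: Δc = 1.2147 − 1.1070 ≈ 0.1076.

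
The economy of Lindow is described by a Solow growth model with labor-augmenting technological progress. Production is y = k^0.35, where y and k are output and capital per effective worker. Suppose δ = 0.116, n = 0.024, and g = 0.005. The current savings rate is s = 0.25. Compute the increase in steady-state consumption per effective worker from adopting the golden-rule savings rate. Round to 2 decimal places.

The effective depreciation rate is n + g + δ = 0.024 + 0.005 + 0.116 = 0.145.
Current steady state (s = 0.25): k* = (0.25/0.145)^(1/0.65) ≈ 2.3118, y* = 2.3118^0.35 ≈ 1.3409, c* = (1−0.25)·1.3409 ≈ 1.0056.
Maximizing c = f(k) − (n+g+δ)·k gives f'(k) = n+g+δ, i.e. 0.35·k^(0.35−1) = 0.145, so k_gold = (0.35/0.145)^(1/0.65) ≈ 3.8794.
y_gold = 3.8794^0.35 ≈ 1.6072, c_gold = y_gold − 0.145·k_gold ≈ 1.0447.
Gain: Δc = 1.0447 − 1.0056 ≈ 0.0390.

Δc ≈ 0.04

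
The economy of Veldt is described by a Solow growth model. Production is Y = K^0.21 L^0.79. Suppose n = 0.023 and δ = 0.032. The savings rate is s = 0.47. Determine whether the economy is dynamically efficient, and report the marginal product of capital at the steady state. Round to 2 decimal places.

dynamically inefficient; MPK ≈ 0.02

Capital per worker breaks even when investment replaces (n + δ)·k; here n + δ = 0.055.
Steady-state k*: s·k^0.21 = 0.055·k gives k* = (0.47/0.055)^(1/0.79) ≈ 15.1151.
MPK = 0.21·15.1151^(-0.79) ≈ 0.0246.
MPK < n+δ = 0.055, so the economy is dynamically inefficient (over-saving).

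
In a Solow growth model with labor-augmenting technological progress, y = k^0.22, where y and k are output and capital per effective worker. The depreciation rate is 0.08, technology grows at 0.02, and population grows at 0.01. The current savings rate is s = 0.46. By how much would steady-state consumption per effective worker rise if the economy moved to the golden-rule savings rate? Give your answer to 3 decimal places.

Δc ≈ 0.140

n + g + δ = 0.01 + 0.02 + 0.08 = 0.11.
Current steady state (s = 0.46): k* = (0.46/0.11)^(1/0.78) ≈ 6.2607, y* = 6.2607^0.22 ≈ 1.4971, c* = (1−0.46)·1.4971 ≈ 0.8084.
Maximizing c = f(k) − (n+g+δ)·k gives f'(k) = n+g+δ, i.e. 0.22·k^(0.22−1) = 0.11, so k_gold = (0.22/0.11)^(1/0.78) ≈ 2.4318.
y_gold = 2.4318^0.22 ≈ 1.2159, c_gold = y_gold − 0.11·k_gold ≈ 0.9484.
Gain: Δc = 0.9484 − 0.8084 ≈ 0.1400.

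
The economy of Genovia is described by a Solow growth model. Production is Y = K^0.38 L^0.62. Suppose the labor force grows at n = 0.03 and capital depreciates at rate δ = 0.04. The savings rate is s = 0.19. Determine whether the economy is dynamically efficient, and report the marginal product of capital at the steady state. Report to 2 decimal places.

Break-even investment rate: n + δ = 0.03 + 0.04 = 0.07.
Steady-state k*: s·k^0.38 = 0.07·k gives k* = (0.19/0.07)^(1/0.62) ≈ 5.0055.
MPK = 0.38·5.0055^(-0.62) ≈ 0.1400.
MPK > n+δ = 0.07, so the economy is dynamically efficient (under-saving).

dynamically efficient; MPK ≈ 0.14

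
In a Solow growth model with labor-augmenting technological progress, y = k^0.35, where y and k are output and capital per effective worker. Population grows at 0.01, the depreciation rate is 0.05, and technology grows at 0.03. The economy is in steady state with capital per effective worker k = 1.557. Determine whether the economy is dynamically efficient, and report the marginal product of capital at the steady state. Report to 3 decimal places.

Capital per effective worker breaks even when investment replaces (n + g + δ)·k; here n + g + δ = 0.09.
MPK = 0.35·k^(0.35−1) = 0.35·1.557^(-0.65) ≈ 0.2625.
MPK > 0.09, so the economy is dynamically efficient (under-saving).

dynamically efficient; MPK ≈ 0.262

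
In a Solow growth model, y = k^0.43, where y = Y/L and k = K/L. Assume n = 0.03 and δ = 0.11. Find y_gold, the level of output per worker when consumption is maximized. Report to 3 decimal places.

y_gold ≈ 2.332

Capital per worker breaks even when investment replaces (n + δ)·k; here n + δ = 0.14.
Maximizing c = f(k) − (n+δ)·k gives f'(k) = n+δ, i.e. 0.43·k^(0.43−1) = 0.14, so k_gold = (0.43/0.14)^(1/0.57) ≈ 7.1612.
Output: y_gold = k_gold^0.43 = 7.1612^0.43 ≈ 2.3315.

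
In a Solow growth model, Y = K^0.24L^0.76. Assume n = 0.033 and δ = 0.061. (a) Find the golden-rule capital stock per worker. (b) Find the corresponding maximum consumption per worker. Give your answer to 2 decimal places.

n + δ = 0.033 + 0.061 = 0.094.
Setting f'(k) = n+δ gives 0.24·k^(0.24−1) = 0.094, hence k_gold = (0.24/0.094)^(1/0.76) ≈ 3.4327.
y_gold = 3.4327^0.24 ≈ 1.3445; c_gold = y_gold − 0.094·k_gold ≈ 1.0218.

(a) k_gold ≈ 3.43; (b) c_gold ≈ 1.02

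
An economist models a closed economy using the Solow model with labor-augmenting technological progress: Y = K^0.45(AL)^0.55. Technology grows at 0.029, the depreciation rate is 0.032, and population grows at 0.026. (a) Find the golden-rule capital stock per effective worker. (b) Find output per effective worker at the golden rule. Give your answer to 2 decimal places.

(a) k_gold ≈ 19.84; (b) y_gold ≈ 3.84

Break-even investment rate: n + g + δ = 0.026 + 0.029 + 0.032 = 0.087.
Golden rule sets MPK = n+g+δ: 0.45·k^(0.45−1) = 0.087, so k_gold = (0.45/0.087)^(1/0.55) ≈ 19.8438.
y_gold = 19.8438^0.45 ≈ 3.8365.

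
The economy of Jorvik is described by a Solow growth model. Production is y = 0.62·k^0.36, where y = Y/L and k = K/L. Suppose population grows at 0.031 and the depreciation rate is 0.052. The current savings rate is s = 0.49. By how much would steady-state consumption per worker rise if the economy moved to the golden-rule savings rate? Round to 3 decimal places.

Δc ≈ 0.036

Capital per worker breaks even when investment replaces (n + δ)·k; here n + δ = 0.083.
Current steady state (s = 0.49): k* = (0.49·0.62/0.083)^(1/0.64) ≈ 7.5942, y* = 0.62·7.5942^0.36 ≈ 1.2864, c* = (1−0.49)·1.2864 ≈ 0.6560.
Golden rule sets MPK = n+δ: 0.36·0.62·k^(0.36−1) = 0.083, so k_gold = (0.36·0.62/0.083)^(1/0.64) ≈ 4.6911.
y_gold = 0.62·4.6911^0.36 ≈ 1.0816, c_gold = y_gold − 0.083·k_gold ≈ 0.6922.
Gain: Δc = 0.6922 − 0.6560 ≈ 0.0361.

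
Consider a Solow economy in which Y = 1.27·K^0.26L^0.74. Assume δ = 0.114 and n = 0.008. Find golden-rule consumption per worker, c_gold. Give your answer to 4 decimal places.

c_gold ≈ 1.3334

The effective depreciation rate is n + δ = 0.008 + 0.114 = 0.122.
At the golden rule the marginal product of capital equals n+δ: 0.26·1.27·k^(0.26−1) = 0.122. Solving, k_gold = (0.26·1.27/0.122)^(1/0.74) ≈ 3.8401.
y_gold = 1.27·3.8401^0.26 ≈ 1.8019.
c_gold = y_gold − (n+δ)·k_gold = 1.8019 − 0.122·3.8401 ≈ 1.3334.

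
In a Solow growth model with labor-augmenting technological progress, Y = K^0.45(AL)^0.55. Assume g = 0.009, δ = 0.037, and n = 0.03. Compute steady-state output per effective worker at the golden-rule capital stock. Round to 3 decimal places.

The effective depreciation rate is n + g + δ = 0.03 + 0.009 + 0.037 = 0.076.
Golden rule sets MPK = n+g+δ: 0.45·k^(0.45−1) = 0.076, so k_gold = (0.45/0.076)^(1/0.55) ≈ 25.3724.
Output: y_gold = k_gold^0.45 = 25.3724^0.45 ≈ 4.2851.

y_gold ≈ 4.285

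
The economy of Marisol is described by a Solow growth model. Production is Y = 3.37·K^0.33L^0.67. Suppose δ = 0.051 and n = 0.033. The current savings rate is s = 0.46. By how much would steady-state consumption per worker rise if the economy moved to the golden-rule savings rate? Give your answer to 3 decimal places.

Δc ≈ 0.409

The effective depreciation rate is n + δ = 0.033 + 0.051 = 0.084.
Current steady state (s = 0.46): k* = (0.46·3.37/0.084)^(1/0.67) ≈ 77.5736, y* = 3.37·77.5736^0.33 ≈ 14.1656, c* = (1−0.46)·14.1656 ≈ 7.6494.
Setting f'(k) = n+δ gives 0.33·3.37·k^(0.33−1) = 0.084, hence k_gold = (0.33·3.37/0.084)^(1/0.67) ≈ 47.2525.
y_gold = 3.37·47.2525^0.33 ≈ 12.0279, c_gold = y_gold − 0.084·k_gold ≈ 8.0587.
Gain: Δc = 8.0587 − 7.6494 ≈ 0.4093.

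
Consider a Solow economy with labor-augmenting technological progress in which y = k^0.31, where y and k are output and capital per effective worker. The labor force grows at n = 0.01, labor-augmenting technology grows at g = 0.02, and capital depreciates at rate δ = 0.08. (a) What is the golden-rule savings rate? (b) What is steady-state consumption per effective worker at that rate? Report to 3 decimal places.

n + g + δ = 0.01 + 0.02 + 0.08 = 0.11.
For Cobb-Douglas, s_gold equals capital's share: s_gold = 0.31.
Maximizing c = f(k) − (n+g+δ)·k gives f'(k) = n+g+δ, i.e. 0.31·k^(0.31−1) = 0.11, so k_gold = (0.31/0.11)^(1/0.69) ≈ 4.4888.
y_gold = 4.4888^0.31 ≈ 1.5928; c_gold = (1−0.31)·y_gold ≈ 1.0990.

(a) s_gold = 0.310; (b) c_gold ≈ 1.099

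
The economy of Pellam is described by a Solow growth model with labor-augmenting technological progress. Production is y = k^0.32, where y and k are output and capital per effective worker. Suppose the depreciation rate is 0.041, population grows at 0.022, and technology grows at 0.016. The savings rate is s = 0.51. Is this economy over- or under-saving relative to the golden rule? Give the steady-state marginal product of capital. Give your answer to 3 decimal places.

over-saving; MPK ≈ 0.050

The effective depreciation rate is n + g + δ = 0.022 + 0.016 + 0.041 = 0.079.
Steady-state k*: s·k^0.32 = 0.079·k gives k* = (0.51/0.079)^(1/0.68) ≈ 15.5272.
MPK = 0.32·15.5272^(-0.68) ≈ 0.0496.
MPK < n+g+δ = 0.079, so the economy is dynamically inefficient (over-saving).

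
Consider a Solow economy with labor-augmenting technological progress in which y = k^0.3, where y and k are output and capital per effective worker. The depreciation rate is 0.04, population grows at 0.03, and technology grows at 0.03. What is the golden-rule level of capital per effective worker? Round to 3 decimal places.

Break-even investment rate: n + g + δ = 0.03 + 0.03 + 0.04 = 0.1.
Maximizing c = f(k) − (n+g+δ)·k gives f'(k) = n+g+δ, i.e. 0.3·k^(0.3−1) = 0.1, so k_gold = (0.3/0.1)^(1/0.7) ≈ 4.8040.

k_gold ≈ 4.804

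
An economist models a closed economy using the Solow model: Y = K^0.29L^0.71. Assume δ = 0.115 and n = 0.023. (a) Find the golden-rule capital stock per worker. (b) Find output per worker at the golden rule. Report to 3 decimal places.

Break-even investment rate: n + δ = 0.023 + 0.115 = 0.138.
Setting f'(k) = n+δ gives 0.29·k^(0.29−1) = 0.138, hence k_gold = (0.29/0.138)^(1/0.71) ≈ 2.8461.
y_gold = 2.8461^0.29 ≈ 1.3544.

(a) k_gold ≈ 2.846; (b) y_gold ≈ 1.354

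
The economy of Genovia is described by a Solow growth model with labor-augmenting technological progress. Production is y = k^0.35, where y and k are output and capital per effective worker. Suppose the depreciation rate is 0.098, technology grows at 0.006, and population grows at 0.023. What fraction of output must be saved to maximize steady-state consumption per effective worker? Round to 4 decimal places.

n + g + δ = 0.023 + 0.006 + 0.098 = 0.127.
At the golden rule MPK = n+g+δ, and in any Cobb-Douglas steady state s = (n+g+δ)·k/y = MPK·k/y = capital's share 0.35.

s_gold = 0.3500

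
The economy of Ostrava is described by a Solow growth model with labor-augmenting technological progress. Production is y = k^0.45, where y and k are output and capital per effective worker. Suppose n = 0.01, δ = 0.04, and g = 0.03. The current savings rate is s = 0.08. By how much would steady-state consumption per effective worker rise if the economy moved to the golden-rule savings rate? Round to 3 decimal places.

Break-even investment rate: n + g + δ = 0.01 + 0.03 + 0.04 = 0.08.
Current steady state (s = 0.08): k* = (0.08/0.08)^(1/0.55) ≈ 1.0000, y* = 1.0000^0.45 ≈ 1.0000, c* = (1−0.08)·1.0000 ≈ 0.9200.
Golden rule sets MPK = n+g+δ: 0.45·k^(0.45−1) = 0.08, so k_gold = (0.45/0.08)^(1/0.55) ≈ 23.1132.
y_gold = 23.1132^0.45 ≈ 4.1090, c_gold = y_gold − 0.08·k_gold ≈ 2.2600.
Gain: Δc = 2.2600 − 0.9200 ≈ 1.3400.

Δc ≈ 1.340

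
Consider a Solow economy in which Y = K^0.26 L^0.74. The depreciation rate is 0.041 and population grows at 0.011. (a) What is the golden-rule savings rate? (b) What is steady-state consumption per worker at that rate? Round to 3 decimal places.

n + δ = 0.011 + 0.041 = 0.052.
For Cobb-Douglas, s_gold equals capital's share: s_gold = 0.26.
Maximizing c = f(k) − (n+δ)·k gives f'(k) = n+δ, i.e. 0.26·k^(0.26−1) = 0.052, so k_gold = (0.26/0.052)^(1/0.74) ≈ 8.8014.
y_gold = 8.8014^0.26 ≈ 1.7603; c_gold = (1−0.26)·y_gold ≈ 1.3026.

(a) s_gold = 0.260; (b) c_gold ≈ 1.303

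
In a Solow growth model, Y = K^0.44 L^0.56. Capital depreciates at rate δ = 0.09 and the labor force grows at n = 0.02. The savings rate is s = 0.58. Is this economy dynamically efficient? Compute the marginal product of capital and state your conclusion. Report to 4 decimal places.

Capital per worker breaks even when investment replaces (n + δ)·k; here n + δ = 0.11.
Steady-state k*: s·k^0.44 = 0.11·k gives k* = (0.58/0.11)^(1/0.56) ≈ 19.4692.
MPK = 0.44·19.4692^(-0.56) ≈ 0.0834.
MPK < n+δ = 0.11, so the economy is dynamically inefficient (over-saving).

dynamically inefficient; MPK ≈ 0.0834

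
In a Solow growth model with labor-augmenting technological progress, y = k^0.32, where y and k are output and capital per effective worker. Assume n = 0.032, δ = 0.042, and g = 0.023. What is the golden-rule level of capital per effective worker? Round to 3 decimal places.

k_gold ≈ 5.785

n + g + δ = 0.032 + 0.023 + 0.042 = 0.097.
Golden rule sets MPK = n+g+δ: 0.32·k^(0.32−1) = 0.097, so k_gold = (0.32/0.097)^(1/0.68) ≈ 5.7852.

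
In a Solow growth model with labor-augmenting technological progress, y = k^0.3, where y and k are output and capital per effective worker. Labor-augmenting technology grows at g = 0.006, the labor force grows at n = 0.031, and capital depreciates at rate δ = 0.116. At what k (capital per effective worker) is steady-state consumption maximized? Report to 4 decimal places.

k_gold ≈ 2.6167

The effective depreciation rate is n + g + δ = 0.031 + 0.006 + 0.116 = 0.153.
Maximizing c = f(k) − (n+g+δ)·k gives f'(k) = n+g+δ, i.e. 0.3·k^(0.3−1) = 0.153, so k_gold = (0.3/0.153)^(1/0.7) ≈ 2.6167.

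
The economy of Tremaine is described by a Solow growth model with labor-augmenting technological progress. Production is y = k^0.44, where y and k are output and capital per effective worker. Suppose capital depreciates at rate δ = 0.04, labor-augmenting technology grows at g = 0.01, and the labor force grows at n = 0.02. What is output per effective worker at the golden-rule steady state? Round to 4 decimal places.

y_gold ≈ 4.2391

Capital per effective worker breaks even when investment replaces (n + g + δ)·k; here n + g + δ = 0.07.
At the golden rule the marginal product of capital equals n+g+δ: 0.44·k^(0.44−1) = 0.07. Solving, k_gold = (0.44/0.07)^(1/0.56) ≈ 26.6461.
Output: y_gold = k_gold^0.44 = 26.6461^0.44 ≈ 4.2391.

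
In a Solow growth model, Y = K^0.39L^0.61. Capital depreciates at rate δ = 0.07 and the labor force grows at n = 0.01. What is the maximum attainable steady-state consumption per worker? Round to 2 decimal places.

c_gold ≈ 1.68

n + δ = 0.01 + 0.07 = 0.08.
Maximizing c = f(k) − (n+δ)·k gives f'(k) = n+δ, i.e. 0.39·k^(0.39−1) = 0.08, so k_gold = (0.39/0.08)^(1/0.61) ≈ 13.4223.
y_gold = 13.4223^0.39 ≈ 2.7533.
c_gold = y_gold − (n+δ)·k_gold = 2.7533 − 0.08·13.4223 ≈ 1.6795.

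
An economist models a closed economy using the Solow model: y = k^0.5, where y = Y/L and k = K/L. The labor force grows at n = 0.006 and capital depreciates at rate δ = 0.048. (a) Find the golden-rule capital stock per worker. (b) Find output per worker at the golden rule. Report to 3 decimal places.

(a) k_gold ≈ 85.734; (b) y_gold ≈ 9.259

Capital per worker breaks even when investment replaces (n + δ)·k; here n + δ = 0.054.
At the golden rule the marginal product of capital equals n+δ: 0.5·k^(0.5−1) = 0.054. Solving, k_gold = (0.5/0.054)^(1/0.5) ≈ 85.7339.
y_gold = 85.7339^0.5 ≈ 9.2593.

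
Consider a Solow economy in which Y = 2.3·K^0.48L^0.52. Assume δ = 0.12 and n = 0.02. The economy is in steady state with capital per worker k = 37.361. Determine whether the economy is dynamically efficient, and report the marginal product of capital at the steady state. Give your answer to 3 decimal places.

dynamically efficient; MPK ≈ 0.168

Break-even investment rate: n + δ = 0.02 + 0.12 = 0.14.
MPK = 0.48·2.3·k^(0.48−1) = 0.48·2.3·37.361^(-0.52) ≈ 0.1680.
MPK > 0.14, so the economy is dynamically efficient (under-saving).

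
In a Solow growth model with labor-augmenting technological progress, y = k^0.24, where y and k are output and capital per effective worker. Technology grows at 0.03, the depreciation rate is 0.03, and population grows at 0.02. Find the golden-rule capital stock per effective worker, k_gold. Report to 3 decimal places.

Capital per effective worker breaks even when investment replaces (n + g + δ)·k; here n + g + δ = 0.08.
Maximizing c = f(k) − (n+g+δ)·k gives f'(k) = n+g+δ, i.e. 0.24·k^(0.24−1) = 0.08, so k_gold = (0.24/0.08)^(1/0.76) ≈ 4.2442.

k_gold ≈ 4.244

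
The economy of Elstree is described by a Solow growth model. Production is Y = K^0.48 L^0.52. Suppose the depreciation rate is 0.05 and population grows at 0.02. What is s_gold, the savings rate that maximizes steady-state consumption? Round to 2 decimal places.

s_gold = 0.48

n + δ = 0.02 + 0.05 = 0.07.
At the golden rule MPK = n+δ, and in any Cobb-Douglas steady state s = (n+δ)·k/y = MPK·k/y = capital's share 0.48.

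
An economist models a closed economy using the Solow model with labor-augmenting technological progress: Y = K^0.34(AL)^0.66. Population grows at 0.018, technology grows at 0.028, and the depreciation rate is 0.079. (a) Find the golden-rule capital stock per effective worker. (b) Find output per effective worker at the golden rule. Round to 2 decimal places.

(a) k_gold ≈ 4.55; (b) y_gold ≈ 1.67

Capital per effective worker breaks even when investment replaces (n + g + δ)·k; here n + g + δ = 0.125.
Golden rule sets MPK = n+g+δ: 0.34·k^(0.34−1) = 0.125, so k_gold = (0.34/0.125)^(1/0.66) ≈ 4.5545.
y_gold = 4.5545^0.34 ≈ 1.6744.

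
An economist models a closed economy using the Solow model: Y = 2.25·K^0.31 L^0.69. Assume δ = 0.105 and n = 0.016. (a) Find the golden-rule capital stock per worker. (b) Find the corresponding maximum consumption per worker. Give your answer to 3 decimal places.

Capital per worker breaks even when investment replaces (n + δ)·k; here n + δ = 0.121.
Setting f'(k) = n+δ gives 0.31·2.25·k^(0.31−1) = 0.121, hence k_gold = (0.31·2.25/0.121)^(1/0.69) ≈ 12.6634.
y_gold = 2.25·12.6634^0.31 ≈ 4.9428; c_gold = y_gold − 0.121·k_gold ≈ 3.4105.

(a) k_gold ≈ 12.663; (b) c_gold ≈ 3.411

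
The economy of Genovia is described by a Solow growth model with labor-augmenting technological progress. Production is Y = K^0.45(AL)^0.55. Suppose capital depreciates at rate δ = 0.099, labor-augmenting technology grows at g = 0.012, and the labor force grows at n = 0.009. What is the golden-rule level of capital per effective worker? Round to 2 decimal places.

Capital per effective worker breaks even when investment replaces (n + g + δ)·k; here n + g + δ = 0.12.
Setting f'(k) = n+g+δ gives 0.45·k^(0.45−1) = 0.12, hence k_gold = (0.45/0.12)^(1/0.55) ≈ 11.0584.

k_gold ≈ 11.06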